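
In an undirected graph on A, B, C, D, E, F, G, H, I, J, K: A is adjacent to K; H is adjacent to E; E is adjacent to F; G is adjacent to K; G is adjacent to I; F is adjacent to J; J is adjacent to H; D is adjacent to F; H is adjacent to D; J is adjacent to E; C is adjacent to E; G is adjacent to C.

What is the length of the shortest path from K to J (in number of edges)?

4

Distance 0: K.
Distance 1: A, G.
Distance 2: C, I.
Distance 3: E.
Distance 4: F, H, J — contains J.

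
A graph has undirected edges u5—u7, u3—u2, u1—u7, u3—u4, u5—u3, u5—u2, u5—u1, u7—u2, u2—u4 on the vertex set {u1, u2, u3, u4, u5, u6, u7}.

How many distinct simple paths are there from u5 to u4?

8

u5–u1–u7–u2–u3–u4
u5–u1–u7–u2–u4
u5–u2–u3–u4
u5–u2–u4
u5–u3–u2–u4
u5–u3–u4
u5–u7–u2–u3–u4
u5–u7–u2–u4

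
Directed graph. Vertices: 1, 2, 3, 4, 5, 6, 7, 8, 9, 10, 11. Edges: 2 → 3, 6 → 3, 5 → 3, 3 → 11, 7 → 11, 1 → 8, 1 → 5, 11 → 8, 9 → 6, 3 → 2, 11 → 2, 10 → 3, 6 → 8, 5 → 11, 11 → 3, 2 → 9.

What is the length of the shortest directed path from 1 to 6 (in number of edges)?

Distance 0: 1.
Distance 1: 5, 8.
Distance 2: 3, 11.
Distance 3: 2.
Distance 4: 9.
Distance 5: 6 — contains 6.

5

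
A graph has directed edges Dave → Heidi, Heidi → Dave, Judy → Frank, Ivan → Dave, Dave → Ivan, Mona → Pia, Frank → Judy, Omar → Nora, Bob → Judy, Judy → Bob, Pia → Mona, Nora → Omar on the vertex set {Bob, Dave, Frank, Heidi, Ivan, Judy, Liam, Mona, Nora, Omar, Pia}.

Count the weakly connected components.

5

From Bob: component {Bob, Frank, Judy}.
From Dave: component {Dave, Heidi, Ivan}.
From Liam: component {Liam}.
From Mona: component {Mona, Pia}.
From Nora: component {Nora, Omar}.
That's 5 components.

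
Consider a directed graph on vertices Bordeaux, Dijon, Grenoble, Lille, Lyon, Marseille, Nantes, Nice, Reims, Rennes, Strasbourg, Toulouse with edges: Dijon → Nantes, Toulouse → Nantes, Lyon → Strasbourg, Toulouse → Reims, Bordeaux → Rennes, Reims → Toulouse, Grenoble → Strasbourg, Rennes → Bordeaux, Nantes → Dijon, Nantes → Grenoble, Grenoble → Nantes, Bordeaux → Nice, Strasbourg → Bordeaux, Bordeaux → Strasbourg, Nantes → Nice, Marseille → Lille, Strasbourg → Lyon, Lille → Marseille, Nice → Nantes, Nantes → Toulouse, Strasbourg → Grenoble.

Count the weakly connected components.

From Bordeaux: component {Bordeaux, Dijon, Grenoble, Lyon, Nantes, Nice, Reims, Rennes, Strasbourg, Toulouse}.
From Lille: component {Lille, Marseille}.
That's 2 components.

2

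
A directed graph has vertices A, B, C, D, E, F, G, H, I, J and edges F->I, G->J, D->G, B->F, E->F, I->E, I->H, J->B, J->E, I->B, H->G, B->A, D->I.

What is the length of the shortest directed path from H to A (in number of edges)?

4

Distance 0: H.
Distance 1: G.
Distance 2: J.
Distance 3: B, E.
Distance 4: A, F — contains A.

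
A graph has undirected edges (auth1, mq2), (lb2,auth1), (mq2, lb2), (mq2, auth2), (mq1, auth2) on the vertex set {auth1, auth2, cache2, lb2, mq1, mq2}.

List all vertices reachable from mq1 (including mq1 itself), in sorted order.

auth1, auth2, lb2, mq1, mq2

Start at mq1.
Its neighbours: auth2.
Then their neighbours: mq2.
Then next layer: auth1, lb2.
Nothing further is reachable.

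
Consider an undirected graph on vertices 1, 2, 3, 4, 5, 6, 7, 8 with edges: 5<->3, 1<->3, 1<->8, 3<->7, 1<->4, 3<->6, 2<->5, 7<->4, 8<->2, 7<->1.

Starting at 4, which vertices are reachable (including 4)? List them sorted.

Start at 4.
Its neighbours: 1, 7.
Then their neighbours: 3, 8.
Then next layer: 2, 5, 6.
Every vertex is now reached.

1, 2, 3, 4, 5, 6, 7, 8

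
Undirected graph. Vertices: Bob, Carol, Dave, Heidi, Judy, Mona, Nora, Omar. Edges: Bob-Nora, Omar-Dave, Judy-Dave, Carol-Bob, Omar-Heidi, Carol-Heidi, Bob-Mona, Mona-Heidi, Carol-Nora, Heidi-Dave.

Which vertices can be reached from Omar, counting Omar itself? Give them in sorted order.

Start at Omar.
Its neighbours: Dave, Heidi.
Then their neighbours: Carol, Judy, Mona.
Then next layer: Bob, Nora.
Every vertex is now reached.

Bob, Carol, Dave, Heidi, Judy, Mona, Nora, Omar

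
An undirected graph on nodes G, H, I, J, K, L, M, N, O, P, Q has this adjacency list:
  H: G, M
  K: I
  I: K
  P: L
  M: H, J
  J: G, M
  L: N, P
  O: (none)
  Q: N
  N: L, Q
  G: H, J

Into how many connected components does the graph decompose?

4

From G: component {G, H, J, M}.
From I: component {I, K}.
From L: component {L, N, P, Q}.
From O: component {O}.
That's 4 components.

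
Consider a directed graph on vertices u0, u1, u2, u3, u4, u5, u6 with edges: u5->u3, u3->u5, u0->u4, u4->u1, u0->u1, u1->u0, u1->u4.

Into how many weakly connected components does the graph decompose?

From u0: component {u0, u1, u4}.
From u2: component {u2}.
From u3: component {u3, u5}.
From u6: component {u6}.
That's 4 components.

4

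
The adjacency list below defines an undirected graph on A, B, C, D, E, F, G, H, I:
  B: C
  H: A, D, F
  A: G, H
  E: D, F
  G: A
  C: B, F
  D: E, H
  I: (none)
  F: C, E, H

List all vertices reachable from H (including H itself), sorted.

Start at H.
Its neighbours: A, D, F.
Then their neighbours: C, E, G.
Then next layer: B.
Nothing further is reachable.

A, B, C, D, E, F, G, H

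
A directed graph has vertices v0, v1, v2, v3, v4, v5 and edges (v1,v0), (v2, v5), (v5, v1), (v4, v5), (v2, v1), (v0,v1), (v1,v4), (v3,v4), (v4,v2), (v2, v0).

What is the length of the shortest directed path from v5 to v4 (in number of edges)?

Distance 0: v5.
Distance 1: v1.
Distance 2: v0, v4 — contains v4.

2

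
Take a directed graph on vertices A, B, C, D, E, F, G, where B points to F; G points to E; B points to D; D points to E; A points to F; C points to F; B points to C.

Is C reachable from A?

No

Explore from A.
Distance 1: reach F.
The search from A is exhausted; no directed path reaches C.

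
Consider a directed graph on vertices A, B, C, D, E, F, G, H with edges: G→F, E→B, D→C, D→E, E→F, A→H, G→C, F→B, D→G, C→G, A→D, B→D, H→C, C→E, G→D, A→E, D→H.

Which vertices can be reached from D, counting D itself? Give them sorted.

Start at D.
Its neighbours: C, E, G, H.
Then their neighbours: B, F.
Nothing further is reachable.

B, C, D, E, F, G, H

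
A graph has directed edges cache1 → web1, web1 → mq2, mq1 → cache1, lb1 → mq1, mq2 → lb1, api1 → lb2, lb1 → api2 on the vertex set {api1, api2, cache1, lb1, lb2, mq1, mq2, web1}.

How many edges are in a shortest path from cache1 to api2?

4

Distance 0: cache1.
Distance 1: web1.
Distance 2: mq2.
Distance 3: lb1.
Distance 4: api2, mq1 — contains api2.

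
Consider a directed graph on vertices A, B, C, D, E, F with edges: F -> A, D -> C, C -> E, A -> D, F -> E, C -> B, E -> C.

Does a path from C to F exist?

Explore from C.
Distance 1: reach B, E.
The search from C is exhausted; no directed path reaches F.

No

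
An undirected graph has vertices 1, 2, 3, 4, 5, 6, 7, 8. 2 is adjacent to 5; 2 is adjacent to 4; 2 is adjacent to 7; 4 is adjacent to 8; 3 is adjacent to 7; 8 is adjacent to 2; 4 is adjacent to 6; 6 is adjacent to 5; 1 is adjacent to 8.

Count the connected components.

1

From 1: component {1, 2, 3, 4, 5, 6, 7, 8}.
That's 1 component.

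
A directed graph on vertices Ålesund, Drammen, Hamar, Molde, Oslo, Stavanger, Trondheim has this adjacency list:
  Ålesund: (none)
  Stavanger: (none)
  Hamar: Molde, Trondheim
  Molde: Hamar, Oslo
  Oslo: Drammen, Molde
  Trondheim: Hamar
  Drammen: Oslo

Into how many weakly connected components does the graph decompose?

3

From Ålesund: component {Ålesund}.
From Drammen: component {Drammen, Hamar, Molde, Oslo, Trondheim}.
From Stavanger: component {Stavanger}.
That's 3 components.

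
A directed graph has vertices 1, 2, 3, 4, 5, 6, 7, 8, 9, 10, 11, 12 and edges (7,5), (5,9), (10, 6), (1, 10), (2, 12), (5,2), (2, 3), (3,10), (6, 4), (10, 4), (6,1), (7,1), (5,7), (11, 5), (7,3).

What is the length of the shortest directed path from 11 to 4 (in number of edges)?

5

Distance 0: 11.
Distance 1: 5.
Distance 2: 2, 7, 9.
Distance 3: 1, 3, 12.
Distance 4: 10.
Distance 5: 4, 6 — contains 4.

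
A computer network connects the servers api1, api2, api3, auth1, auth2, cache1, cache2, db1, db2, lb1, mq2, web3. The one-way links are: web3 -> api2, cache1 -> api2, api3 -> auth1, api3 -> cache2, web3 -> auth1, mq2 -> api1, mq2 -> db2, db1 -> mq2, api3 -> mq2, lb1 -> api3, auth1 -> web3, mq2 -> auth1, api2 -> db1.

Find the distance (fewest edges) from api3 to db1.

Distance 0: api3.
Distance 1: auth1, cache2, mq2.
Distance 2: api1, db2, web3.
Distance 3: api2.
Distance 4: db1 — contains db1.

4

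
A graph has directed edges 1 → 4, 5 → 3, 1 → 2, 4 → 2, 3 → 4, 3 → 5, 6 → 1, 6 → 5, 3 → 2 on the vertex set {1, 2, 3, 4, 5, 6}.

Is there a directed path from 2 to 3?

2 has no outgoing edges, so nothing is reachable from it.

No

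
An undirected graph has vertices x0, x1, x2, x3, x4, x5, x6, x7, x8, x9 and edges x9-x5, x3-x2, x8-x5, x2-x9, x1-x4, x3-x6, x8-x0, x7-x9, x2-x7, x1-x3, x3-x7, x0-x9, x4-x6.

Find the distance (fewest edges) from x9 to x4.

4

Distance 0: x9.
Distance 1: x0, x2, x5, x7.
Distance 2: x3, x8.
Distance 3: x1, x6.
Distance 4: x4 — contains x4.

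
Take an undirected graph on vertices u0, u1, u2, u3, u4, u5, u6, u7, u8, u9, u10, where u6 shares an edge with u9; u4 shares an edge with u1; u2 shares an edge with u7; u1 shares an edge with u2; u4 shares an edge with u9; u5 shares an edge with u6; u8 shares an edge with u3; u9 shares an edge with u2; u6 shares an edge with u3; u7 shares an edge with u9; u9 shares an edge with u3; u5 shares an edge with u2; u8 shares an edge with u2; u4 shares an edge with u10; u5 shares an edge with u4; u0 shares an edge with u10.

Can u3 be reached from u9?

Yes

Explore from u9.
Distance 1: reach u2, u3, u4, u6, u7.
Found u3.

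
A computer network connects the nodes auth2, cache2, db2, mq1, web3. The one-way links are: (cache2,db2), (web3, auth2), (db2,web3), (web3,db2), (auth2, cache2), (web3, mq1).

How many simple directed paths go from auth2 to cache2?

1

auth2→cache2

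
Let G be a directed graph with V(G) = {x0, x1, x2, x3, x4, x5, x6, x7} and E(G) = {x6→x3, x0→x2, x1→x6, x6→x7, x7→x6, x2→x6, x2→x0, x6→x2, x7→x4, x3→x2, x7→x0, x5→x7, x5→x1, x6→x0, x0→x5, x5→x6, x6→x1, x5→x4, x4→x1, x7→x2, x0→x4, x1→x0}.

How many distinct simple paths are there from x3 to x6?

7

x3→x2→x0→x4→x1→x6
x3→x2→x0→x5→x1→x6
x3→x2→x0→x5→x4→x1→x6
x3→x2→x0→x5→x6
x3→x2→x0→x5→x7→x4→x1→x6
x3→x2→x0→x5→x7→x6
x3→x2→x6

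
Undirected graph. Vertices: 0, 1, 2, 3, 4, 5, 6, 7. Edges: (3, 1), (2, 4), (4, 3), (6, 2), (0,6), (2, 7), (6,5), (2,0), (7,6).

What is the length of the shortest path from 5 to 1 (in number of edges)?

5

Distance 0: 5.
Distance 1: 6.
Distance 2: 0, 2, 7.
Distance 3: 4.
Distance 4: 3.
Distance 5: 1 — contains 1.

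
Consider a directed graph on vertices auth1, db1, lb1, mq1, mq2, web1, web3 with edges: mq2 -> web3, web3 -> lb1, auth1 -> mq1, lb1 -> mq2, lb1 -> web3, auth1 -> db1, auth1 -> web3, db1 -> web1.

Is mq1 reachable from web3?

No

Explore from web3.
Distance 1: reach lb1.
Distance 2: reach mq2.
The search from web3 is exhausted; no directed path reaches mq1.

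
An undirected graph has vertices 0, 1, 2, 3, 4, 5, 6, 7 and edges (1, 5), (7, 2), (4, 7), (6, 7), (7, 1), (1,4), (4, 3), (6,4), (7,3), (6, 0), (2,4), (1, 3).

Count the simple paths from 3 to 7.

3–1–4–2–7
3–1–4–6–7
3–1–4–7
3–1–7
3–4–1–7
3–4–2–7
3–4–6–7
3–4–7
3–7

9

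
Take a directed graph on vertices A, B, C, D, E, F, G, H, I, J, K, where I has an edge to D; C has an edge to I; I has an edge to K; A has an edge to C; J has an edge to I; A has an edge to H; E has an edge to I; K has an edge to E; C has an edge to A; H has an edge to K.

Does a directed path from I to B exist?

No

Explore from I.
Distance 1: reach D, K.
Distance 2: reach E.
The search from I is exhausted; no directed path reaches B.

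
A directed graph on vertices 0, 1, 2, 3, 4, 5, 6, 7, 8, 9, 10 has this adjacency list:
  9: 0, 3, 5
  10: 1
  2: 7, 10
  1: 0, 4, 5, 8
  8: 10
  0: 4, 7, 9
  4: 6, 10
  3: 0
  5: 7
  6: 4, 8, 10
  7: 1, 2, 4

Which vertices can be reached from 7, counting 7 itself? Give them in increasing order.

0, 1, 2, 3, 4, 5, 6, 7, 8, 9, 10

Start at 7.
Its neighbours: 1, 2, 4.
Then their neighbours: 0, 5, 6, 8, 10.
Then next layer: 9.
Then next layer: 3.
Every vertex is now reached.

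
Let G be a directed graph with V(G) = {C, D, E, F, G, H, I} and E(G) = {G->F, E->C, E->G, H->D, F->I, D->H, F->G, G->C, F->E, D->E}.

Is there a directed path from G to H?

No

Explore from G.
Distance 1: reach C, F.
Distance 2: reach E, I.
The search from G is exhausted; no directed path reaches H.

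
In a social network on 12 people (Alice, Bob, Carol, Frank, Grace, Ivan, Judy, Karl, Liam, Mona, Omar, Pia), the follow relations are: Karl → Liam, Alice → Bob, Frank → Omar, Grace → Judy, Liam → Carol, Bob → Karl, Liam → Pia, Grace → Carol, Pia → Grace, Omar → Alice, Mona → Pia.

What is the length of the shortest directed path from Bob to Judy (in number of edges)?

Distance 0: Bob.
Distance 1: Karl.
Distance 2: Liam.
Distance 3: Carol, Pia.
Distance 4: Grace.
Distance 5: Judy — contains Judy.

5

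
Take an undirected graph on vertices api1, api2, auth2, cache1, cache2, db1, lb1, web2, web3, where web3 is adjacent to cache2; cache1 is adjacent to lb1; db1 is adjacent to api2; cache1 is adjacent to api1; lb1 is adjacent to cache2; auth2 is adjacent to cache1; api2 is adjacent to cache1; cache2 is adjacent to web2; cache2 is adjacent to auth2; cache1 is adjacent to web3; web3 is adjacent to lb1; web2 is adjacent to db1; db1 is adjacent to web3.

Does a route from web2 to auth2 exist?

Yes

Explore from web2.
Distance 1: reach cache2, db1.
Distance 2: reach api2, auth2, lb1, web3.
Found auth2.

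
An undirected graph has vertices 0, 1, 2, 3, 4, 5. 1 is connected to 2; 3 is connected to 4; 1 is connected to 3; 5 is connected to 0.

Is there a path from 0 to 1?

Explore from 0.
Distance 1: reach 5.
The search is exhausted without reaching 1; it lies in a different component.

No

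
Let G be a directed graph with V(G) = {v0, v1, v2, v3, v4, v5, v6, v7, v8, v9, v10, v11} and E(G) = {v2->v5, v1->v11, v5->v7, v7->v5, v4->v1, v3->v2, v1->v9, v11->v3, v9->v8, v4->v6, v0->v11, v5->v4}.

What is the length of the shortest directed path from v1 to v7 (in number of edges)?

Distance 0: v1.
Distance 1: v9, v11.
Distance 2: v3, v8.
Distance 3: v2.
Distance 4: v5.
Distance 5: v4, v7 — contains v7.

5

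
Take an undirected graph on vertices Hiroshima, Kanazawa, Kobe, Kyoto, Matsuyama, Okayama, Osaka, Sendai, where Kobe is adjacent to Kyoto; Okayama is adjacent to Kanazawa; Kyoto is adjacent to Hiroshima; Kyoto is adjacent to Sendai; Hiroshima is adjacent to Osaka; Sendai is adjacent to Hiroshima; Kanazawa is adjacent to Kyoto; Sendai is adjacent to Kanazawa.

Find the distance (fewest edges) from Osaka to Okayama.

Distance 0: Osaka.
Distance 1: Hiroshima.
Distance 2: Kyoto, Sendai.
Distance 3: Kanazawa, Kobe.
Distance 4: Okayama — contains Okayama.

4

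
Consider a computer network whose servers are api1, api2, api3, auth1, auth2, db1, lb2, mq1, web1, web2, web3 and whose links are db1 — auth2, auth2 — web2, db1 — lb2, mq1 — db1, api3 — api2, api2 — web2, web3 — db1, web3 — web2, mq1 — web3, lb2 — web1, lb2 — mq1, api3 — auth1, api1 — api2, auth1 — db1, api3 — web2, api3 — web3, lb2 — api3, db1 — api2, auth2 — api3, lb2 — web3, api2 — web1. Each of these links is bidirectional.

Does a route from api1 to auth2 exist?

Yes

Explore from api1.
Distance 1: reach api2.
Distance 2: reach api3, db1, web1, web2.
Distance 3: reach auth1, auth2, lb2, mq1, web3.
Found auth2.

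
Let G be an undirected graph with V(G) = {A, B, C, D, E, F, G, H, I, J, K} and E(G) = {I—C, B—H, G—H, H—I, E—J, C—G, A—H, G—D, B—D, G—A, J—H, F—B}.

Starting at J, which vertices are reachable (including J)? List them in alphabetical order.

Start at J.
Its neighbours: E, H.
Then their neighbours: A, B, G, I.
Then next layer: C, D, F.
Nothing further is reachable.

A, B, C, D, E, F, G, H, I, J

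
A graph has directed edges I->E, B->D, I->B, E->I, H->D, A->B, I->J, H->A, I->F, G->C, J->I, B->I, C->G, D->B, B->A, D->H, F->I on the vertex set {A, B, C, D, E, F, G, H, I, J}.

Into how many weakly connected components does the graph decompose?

2

From A: component {A, B, D, E, F, H, I, J}.
From C: component {C, G}.
That's 2 components.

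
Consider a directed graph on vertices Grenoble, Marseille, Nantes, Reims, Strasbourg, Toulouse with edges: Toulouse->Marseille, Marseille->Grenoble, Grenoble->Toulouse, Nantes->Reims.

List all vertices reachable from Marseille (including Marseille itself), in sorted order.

Grenoble, Marseille, Toulouse

Start at Marseille.
Its neighbours: Grenoble.
Then their neighbours: Toulouse.
Nothing further is reachable.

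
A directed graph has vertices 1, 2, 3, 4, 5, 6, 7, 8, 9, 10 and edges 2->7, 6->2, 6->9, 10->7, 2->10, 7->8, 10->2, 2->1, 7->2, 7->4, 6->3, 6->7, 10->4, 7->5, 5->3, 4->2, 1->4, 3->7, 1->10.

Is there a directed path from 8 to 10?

No

8 has no outgoing edges, so nothing is reachable from it.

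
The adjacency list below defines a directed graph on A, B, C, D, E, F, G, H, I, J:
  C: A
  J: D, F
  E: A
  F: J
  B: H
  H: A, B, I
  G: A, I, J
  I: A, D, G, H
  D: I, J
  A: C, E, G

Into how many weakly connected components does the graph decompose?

From A: component {A, B, C, D, E, F, G, H, I, J}.
That's 1 component.

1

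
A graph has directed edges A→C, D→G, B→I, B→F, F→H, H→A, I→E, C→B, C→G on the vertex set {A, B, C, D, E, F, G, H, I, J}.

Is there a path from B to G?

Yes

Explore from B.
Distance 1: reach F, I.
Distance 2: reach E, H.
Distance 3: reach A.
Distance 4: reach C.
Distance 5: reach G.
Found G.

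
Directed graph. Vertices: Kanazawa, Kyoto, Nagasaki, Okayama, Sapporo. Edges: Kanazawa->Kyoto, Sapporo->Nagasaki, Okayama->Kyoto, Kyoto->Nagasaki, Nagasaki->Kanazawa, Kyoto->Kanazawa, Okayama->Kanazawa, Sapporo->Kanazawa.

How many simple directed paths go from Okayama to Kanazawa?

3

Okayama→Kanazawa
Okayama→Kyoto→Kanazawa
Okayama→Kyoto→Nagasaki→Kanazawa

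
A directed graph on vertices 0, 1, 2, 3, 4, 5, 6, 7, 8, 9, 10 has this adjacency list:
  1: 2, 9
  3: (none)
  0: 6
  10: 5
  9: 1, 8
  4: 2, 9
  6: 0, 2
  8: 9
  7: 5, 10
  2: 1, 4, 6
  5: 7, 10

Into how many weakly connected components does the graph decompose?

3

From 0: component {0, 1, 2, 4, 6, 8, 9}.
From 3: component {3}.
From 5: component {5, 7, 10}.
That's 3 components.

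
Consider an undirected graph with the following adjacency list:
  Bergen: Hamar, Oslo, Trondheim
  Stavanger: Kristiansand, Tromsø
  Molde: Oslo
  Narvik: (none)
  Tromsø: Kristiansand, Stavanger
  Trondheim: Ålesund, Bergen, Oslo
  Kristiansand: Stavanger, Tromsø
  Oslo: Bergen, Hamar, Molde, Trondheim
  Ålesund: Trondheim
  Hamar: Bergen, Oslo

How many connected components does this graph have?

From Ålesund: component {Ålesund, Bergen, Hamar, Molde, Oslo, Trondheim}.
From Kristiansand: component {Kristiansand, Stavanger, Tromsø}.
From Narvik: component {Narvik}.
That's 3 components.

3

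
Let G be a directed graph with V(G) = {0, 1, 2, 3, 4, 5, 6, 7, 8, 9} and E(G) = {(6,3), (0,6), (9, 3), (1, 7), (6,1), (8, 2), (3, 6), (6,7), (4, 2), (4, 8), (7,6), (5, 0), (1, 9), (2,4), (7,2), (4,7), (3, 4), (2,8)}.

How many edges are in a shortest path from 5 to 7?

3

Distance 0: 5.
Distance 1: 0.
Distance 2: 6.
Distance 3: 1, 3, 7 — contains 7.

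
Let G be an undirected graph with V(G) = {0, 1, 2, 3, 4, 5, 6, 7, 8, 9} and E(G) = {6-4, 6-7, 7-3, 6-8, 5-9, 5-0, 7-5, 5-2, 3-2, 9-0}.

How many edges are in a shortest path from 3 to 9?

Distance 0: 3.
Distance 1: 2, 7.
Distance 2: 5, 6.
Distance 3: 0, 4, 8, 9 — contains 9.

3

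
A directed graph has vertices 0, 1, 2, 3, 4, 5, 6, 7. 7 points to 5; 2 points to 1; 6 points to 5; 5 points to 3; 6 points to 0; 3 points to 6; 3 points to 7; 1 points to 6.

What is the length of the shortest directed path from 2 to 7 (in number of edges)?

Distance 0: 2.
Distance 1: 1.
Distance 2: 6.
Distance 3: 0, 5.
Distance 4: 3.
Distance 5: 7 — contains 7.

5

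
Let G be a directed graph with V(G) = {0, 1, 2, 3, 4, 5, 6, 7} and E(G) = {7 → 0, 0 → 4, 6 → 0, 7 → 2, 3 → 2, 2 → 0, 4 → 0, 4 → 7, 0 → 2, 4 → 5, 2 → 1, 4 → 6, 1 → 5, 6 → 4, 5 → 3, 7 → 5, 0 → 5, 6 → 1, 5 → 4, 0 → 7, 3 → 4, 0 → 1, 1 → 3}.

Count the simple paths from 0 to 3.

0→1→3
0→1→5→3
0→2→1→3
0→2→1→5→3
0→4→5→3
0→4→6→1→3
0→4→6→1→5→3
0→4→7→2→1→3
... and 9 more.

17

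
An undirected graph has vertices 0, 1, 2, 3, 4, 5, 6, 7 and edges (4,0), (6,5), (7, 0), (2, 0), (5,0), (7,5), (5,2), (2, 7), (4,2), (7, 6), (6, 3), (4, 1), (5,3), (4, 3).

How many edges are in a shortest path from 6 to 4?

2

Distance 0: 6.
Distance 1: 3, 5, 7.
Distance 2: 0, 2, 4 — contains 4.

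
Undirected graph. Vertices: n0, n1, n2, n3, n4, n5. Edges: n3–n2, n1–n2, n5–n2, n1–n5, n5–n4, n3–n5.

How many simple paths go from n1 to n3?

4

n1–n2–n3
n1–n2–n5–n3
n1–n5–n2–n3
n1–n5–n3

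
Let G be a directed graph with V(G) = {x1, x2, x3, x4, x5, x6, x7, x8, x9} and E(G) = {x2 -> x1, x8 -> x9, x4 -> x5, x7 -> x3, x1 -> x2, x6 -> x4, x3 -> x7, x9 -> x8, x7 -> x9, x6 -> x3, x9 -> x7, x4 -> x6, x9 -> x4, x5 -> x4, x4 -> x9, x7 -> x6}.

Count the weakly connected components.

From x1: component {x1, x2}.
From x3: component {x3, x4, x5, x6, x7, x8, x9}.
That's 2 components.

2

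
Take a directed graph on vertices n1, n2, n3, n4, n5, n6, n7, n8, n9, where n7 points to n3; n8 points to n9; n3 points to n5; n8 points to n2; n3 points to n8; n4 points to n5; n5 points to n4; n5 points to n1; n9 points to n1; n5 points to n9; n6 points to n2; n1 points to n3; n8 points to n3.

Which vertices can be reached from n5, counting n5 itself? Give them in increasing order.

n1, n2, n3, n4, n5, n8, n9

Start at n5.
Its neighbours: n1, n4, n9.
Then their neighbours: n3.
Then next layer: n8.
Then next layer: n2.
Nothing further is reachable.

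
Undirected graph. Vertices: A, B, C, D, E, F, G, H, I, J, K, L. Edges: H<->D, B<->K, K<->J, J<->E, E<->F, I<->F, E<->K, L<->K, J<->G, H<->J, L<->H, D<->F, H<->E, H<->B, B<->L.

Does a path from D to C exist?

Explore from D.
Distance 1: reach F, H.
Distance 2: reach B, E, I, J, L.
Distance 3: reach G, K.
The search is exhausted without reaching C; it lies in a different component.

No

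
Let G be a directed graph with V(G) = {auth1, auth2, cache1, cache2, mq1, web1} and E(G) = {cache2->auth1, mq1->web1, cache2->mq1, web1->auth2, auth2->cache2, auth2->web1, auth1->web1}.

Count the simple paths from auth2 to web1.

3

auth2→cache2→auth1→web1
auth2→cache2→mq1→web1
auth2→web1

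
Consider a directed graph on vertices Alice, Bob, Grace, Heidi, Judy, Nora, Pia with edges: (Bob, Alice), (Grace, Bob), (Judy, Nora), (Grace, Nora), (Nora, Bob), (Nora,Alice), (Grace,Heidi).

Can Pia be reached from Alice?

Alice has no outgoing edges, so nothing is reachable from it.

No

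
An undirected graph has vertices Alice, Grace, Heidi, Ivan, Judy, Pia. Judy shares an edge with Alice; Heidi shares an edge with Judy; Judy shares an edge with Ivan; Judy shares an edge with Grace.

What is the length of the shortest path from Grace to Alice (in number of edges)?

2

Distance 0: Grace.
Distance 1: Judy.
Distance 2: Alice, Heidi, Ivan — contains Alice.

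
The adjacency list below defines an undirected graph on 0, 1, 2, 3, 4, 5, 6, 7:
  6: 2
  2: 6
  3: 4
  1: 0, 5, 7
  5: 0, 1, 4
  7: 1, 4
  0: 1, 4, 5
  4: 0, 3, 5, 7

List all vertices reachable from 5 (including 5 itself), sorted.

Start at 5.
Its neighbours: 0, 1, 4.
Then their neighbours: 3, 7.
Nothing further is reachable.

0, 1, 3, 4, 5, 7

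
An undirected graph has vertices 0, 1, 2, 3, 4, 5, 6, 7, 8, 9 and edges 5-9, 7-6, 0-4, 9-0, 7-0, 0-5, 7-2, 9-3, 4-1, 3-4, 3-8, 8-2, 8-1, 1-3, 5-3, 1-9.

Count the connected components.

1

From 0: component {0, 1, 2, 3, 4, 5, 6, 7, 8, 9}.
That's 1 component.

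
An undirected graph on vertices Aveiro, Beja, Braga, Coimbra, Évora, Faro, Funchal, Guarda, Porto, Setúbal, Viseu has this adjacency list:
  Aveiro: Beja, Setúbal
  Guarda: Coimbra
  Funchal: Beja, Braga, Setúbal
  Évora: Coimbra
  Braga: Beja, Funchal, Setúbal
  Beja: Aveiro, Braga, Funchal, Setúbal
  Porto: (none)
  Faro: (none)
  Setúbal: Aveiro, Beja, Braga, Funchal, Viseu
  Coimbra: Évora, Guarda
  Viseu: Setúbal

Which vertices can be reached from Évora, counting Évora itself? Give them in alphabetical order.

Coimbra, Évora, Guarda

Start at Évora.
Its neighbours: Coimbra.
Then their neighbours: Guarda.
Nothing further is reachable.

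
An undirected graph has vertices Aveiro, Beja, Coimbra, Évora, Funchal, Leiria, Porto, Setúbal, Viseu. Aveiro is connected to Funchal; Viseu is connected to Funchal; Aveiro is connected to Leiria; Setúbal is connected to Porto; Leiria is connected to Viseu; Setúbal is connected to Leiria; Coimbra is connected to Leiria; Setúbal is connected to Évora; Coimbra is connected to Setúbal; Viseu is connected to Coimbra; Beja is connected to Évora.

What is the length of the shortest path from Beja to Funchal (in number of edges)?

Distance 0: Beja.
Distance 1: Évora.
Distance 2: Setúbal.
Distance 3: Coimbra, Leiria, Porto.
Distance 4: Aveiro, Viseu.
Distance 5: Funchal — contains Funchal.

5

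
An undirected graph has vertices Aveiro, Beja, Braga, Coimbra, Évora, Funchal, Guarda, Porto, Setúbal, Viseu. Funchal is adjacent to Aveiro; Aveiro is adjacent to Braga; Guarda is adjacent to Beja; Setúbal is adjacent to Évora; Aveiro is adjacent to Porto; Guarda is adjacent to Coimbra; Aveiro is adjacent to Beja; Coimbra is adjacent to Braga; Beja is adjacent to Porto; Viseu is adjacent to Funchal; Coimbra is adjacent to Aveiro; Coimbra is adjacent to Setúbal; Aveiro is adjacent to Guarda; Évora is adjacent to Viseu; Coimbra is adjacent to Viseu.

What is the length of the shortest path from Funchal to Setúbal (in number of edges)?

Distance 0: Funchal.
Distance 1: Aveiro, Viseu.
Distance 2: Beja, Braga, Coimbra, Évora, Guarda, Porto.
Distance 3: Setúbal — contains Setúbal.

3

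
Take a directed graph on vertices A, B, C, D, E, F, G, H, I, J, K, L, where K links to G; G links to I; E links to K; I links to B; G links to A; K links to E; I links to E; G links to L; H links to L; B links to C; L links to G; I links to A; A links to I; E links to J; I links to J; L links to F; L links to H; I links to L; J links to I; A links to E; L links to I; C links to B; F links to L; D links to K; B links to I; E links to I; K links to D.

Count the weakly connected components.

From A: component {A, B, C, D, E, F, G, H, I, J, K, L}.
That's 1 component.

1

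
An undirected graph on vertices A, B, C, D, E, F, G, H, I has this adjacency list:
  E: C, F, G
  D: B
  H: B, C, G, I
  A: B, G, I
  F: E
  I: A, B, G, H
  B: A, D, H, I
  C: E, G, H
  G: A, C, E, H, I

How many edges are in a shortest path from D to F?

5

Distance 0: D.
Distance 1: B.
Distance 2: A, H, I.
Distance 3: C, G.
Distance 4: E.
Distance 5: F — contains F.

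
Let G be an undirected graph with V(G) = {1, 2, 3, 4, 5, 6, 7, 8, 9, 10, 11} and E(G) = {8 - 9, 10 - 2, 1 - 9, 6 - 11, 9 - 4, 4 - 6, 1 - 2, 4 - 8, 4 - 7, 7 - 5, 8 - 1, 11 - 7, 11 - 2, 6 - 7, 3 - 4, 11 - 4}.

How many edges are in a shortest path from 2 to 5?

Distance 0: 2.
Distance 1: 1, 10, 11.
Distance 2: 4, 6, 7, 8, 9.
Distance 3: 3, 5 — contains 5.

3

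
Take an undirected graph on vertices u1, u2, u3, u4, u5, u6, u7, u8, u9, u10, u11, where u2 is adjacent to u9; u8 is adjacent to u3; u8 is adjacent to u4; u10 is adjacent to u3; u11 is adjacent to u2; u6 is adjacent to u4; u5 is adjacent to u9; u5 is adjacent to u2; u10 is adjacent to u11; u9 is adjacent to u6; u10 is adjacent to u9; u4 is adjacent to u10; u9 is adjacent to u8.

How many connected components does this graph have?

3

From u1: component {u1}.
From u2: component {u2, u3, u4, u5, u6, u8, u9, u10, u11}.
From u7: component {u7}.
That's 3 components.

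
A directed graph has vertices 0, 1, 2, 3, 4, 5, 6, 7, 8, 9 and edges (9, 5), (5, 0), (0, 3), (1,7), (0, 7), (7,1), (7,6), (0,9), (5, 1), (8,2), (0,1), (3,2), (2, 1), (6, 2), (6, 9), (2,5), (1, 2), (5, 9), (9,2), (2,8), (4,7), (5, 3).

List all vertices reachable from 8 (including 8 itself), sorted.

0, 1, 2, 3, 5, 6, 7, 8, 9

Start at 8.
Its neighbours: 2.
Then their neighbours: 1, 5.
Then next layer: 0, 3, 7, 9.
Then next layer: 6.
Nothing further is reachable.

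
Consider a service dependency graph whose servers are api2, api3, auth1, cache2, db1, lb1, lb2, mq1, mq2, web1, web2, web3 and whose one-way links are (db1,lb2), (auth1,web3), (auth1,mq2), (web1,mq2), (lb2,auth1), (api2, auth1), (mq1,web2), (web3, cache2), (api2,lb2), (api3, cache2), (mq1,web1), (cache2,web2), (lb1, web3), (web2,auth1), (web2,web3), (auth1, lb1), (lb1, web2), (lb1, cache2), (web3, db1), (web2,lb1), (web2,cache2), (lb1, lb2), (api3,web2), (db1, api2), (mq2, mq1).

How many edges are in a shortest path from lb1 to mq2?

Distance 0: lb1.
Distance 1: cache2, lb2, web2, web3.
Distance 2: auth1, db1.
Distance 3: api2, mq2 — contains mq2.

3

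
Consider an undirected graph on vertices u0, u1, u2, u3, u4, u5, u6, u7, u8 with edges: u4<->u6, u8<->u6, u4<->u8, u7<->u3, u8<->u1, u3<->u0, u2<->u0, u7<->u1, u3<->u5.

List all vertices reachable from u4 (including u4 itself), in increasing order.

Start at u4.
Its neighbours: u6, u8.
Then their neighbours: u1.
Then next layer: u7.
Then next layer: u3.
Then next layer: u0, u5.
Then next layer: u2.
Every vertex is now reached.

u0, u1, u2, u3, u4, u5, u6, u7, u8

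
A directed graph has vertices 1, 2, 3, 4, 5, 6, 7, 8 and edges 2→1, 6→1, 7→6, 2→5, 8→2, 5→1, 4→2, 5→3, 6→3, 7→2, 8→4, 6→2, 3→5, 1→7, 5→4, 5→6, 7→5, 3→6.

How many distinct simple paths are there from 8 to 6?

12

8→2→1→7→5→3→6
8→2→1→7→5→6
8→2→1→7→6
8→2→5→1→7→6
8→2→5→3→6
8→2→5→6
8→4→2→1→7→5→3→6
8→4→2→1→7→5→6
8→4→2→1→7→6
8→4→2→5→1→7→6
8→4→2→5→3→6
8→4→2→5→6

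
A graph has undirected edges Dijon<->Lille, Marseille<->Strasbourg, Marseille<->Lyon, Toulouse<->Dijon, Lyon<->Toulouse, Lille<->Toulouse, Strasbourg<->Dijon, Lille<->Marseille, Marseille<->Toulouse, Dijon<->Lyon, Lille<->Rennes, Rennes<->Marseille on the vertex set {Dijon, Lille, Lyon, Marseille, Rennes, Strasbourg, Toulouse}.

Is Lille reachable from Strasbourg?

Yes

Explore from Strasbourg.
Distance 1: reach Dijon, Marseille.
Distance 2: reach Lille, Lyon, Rennes, Toulouse.
Found Lille.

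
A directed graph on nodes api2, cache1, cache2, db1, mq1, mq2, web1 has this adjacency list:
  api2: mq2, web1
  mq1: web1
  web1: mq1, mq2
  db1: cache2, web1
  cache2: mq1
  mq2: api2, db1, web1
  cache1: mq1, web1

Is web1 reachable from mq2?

Yes

Explore from mq2.
Distance 1: reach api2, db1, web1.
Found web1.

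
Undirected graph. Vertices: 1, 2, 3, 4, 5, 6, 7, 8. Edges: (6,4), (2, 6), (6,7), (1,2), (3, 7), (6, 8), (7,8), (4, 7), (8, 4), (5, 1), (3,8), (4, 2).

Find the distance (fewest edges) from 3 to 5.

Distance 0: 3.
Distance 1: 7, 8.
Distance 2: 4, 6.
Distance 3: 2.
Distance 4: 1.
Distance 5: 5 — contains 5.

5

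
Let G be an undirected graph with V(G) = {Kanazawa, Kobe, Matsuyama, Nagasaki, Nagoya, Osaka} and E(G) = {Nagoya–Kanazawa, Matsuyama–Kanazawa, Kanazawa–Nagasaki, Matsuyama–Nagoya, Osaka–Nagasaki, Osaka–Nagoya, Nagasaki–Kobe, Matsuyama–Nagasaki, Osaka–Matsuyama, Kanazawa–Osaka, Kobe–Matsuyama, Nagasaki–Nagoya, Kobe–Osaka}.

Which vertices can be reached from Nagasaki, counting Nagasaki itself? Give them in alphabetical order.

Kanazawa, Kobe, Matsuyama, Nagasaki, Nagoya, Osaka

Start at Nagasaki.
Its neighbours: Kanazawa, Kobe, Matsuyama, Nagoya, Osaka.
Every vertex is now reached.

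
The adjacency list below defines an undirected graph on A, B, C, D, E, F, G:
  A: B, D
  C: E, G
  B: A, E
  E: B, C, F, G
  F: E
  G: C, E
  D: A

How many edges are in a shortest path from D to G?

4

Distance 0: D.
Distance 1: A.
Distance 2: B.
Distance 3: E.
Distance 4: C, F, G — contains G.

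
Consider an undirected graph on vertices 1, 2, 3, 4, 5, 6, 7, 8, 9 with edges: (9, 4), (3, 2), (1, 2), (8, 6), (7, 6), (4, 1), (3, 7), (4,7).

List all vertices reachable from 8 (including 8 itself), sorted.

Start at 8.
Its neighbours: 6.
Then their neighbours: 7.
Then next layer: 3, 4.
Then next layer: 1, 2, 9.
Nothing further is reachable.

1, 2, 3, 4, 6, 7, 8, 9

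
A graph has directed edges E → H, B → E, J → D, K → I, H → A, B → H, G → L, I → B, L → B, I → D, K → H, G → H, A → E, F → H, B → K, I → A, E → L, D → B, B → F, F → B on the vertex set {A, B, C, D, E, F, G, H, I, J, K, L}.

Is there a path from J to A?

Yes

Explore from J.
Distance 1: reach D.
Distance 2: reach B.
Distance 3: reach E, F, H, K.
Distance 4: reach A, I, L.
Found A.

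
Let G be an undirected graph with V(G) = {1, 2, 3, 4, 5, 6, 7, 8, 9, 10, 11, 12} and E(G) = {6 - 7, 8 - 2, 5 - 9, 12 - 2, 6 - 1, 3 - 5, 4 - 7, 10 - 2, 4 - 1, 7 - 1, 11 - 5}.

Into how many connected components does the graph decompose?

3

From 1: component {1, 4, 6, 7}.
From 2: component {2, 8, 10, 12}.
From 3: component {3, 5, 9, 11}.
That's 3 components.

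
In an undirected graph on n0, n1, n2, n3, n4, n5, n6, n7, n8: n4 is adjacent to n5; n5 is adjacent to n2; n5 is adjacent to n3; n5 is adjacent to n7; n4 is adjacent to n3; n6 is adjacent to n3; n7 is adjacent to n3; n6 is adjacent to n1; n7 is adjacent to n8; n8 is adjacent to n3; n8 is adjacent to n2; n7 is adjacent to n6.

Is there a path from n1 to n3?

Yes

Explore from n1.
Distance 1: reach n6.
Distance 2: reach n3, n7.
Found n3.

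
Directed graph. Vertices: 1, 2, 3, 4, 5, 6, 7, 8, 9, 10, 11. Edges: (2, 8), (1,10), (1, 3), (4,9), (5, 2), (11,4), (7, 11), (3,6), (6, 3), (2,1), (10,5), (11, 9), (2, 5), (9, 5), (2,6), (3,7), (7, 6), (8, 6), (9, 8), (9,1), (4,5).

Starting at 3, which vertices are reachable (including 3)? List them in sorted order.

Start at 3.
Its neighbours: 6, 7.
Then their neighbours: 11.
Then next layer: 4, 9.
Then next layer: 1, 5, 8.
Then next layer: 2, 10.
Every vertex is now reached.

1, 2, 3, 4, 5, 6, 7, 8, 9, 10, 11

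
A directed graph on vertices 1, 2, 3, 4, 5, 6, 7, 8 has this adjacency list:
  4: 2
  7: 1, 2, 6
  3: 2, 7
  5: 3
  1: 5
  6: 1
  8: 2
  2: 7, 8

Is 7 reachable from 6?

Yes

Explore from 6.
Distance 1: reach 1.
Distance 2: reach 5.
Distance 3: reach 3.
Distance 4: reach 2, 7.
Found 7.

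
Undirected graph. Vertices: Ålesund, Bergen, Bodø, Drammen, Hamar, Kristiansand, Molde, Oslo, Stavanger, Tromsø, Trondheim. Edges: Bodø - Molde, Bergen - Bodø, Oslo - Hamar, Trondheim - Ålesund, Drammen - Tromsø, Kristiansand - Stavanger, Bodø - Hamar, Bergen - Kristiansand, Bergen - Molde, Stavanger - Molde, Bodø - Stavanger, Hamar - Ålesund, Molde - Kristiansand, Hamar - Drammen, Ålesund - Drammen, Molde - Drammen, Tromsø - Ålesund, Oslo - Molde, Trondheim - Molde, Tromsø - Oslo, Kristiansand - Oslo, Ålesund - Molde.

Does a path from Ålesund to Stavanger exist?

Yes

Explore from Ålesund.
Distance 1: reach Drammen, Hamar, Molde, Tromsø, Trondheim.
Distance 2: reach Bergen, Bodø, Kristiansand, Oslo, Stavanger.
Found Stavanger.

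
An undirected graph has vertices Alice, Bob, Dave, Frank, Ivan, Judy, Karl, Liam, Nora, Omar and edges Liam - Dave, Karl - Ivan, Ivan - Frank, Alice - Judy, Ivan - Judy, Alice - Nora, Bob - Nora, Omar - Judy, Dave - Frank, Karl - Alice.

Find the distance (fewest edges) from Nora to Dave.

5

Distance 0: Nora.
Distance 1: Alice, Bob.
Distance 2: Judy, Karl.
Distance 3: Ivan, Omar.
Distance 4: Frank.
Distance 5: Dave — contains Dave.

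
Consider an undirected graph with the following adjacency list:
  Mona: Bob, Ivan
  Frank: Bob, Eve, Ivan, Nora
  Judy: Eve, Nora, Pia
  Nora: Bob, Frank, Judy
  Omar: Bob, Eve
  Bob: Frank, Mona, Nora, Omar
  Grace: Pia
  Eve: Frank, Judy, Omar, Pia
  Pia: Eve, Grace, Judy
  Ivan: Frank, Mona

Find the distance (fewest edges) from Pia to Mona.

Distance 0: Pia.
Distance 1: Eve, Grace, Judy.
Distance 2: Frank, Nora, Omar.
Distance 3: Bob, Ivan.
Distance 4: Mona — contains Mona.

4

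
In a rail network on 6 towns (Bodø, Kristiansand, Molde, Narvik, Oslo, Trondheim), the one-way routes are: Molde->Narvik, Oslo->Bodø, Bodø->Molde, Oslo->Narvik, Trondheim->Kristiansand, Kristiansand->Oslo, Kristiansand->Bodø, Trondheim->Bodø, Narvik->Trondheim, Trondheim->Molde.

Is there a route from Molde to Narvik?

Explore from Molde.
Distance 1: reach Narvik.
Found Narvik.

Yes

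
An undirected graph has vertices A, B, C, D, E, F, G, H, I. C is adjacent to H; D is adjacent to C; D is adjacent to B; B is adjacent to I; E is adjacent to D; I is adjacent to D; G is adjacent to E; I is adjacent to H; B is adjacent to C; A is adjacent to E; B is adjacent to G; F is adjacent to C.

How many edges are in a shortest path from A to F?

4

Distance 0: A.
Distance 1: E.
Distance 2: D, G.
Distance 3: B, C, I.
Distance 4: F, H — contains F.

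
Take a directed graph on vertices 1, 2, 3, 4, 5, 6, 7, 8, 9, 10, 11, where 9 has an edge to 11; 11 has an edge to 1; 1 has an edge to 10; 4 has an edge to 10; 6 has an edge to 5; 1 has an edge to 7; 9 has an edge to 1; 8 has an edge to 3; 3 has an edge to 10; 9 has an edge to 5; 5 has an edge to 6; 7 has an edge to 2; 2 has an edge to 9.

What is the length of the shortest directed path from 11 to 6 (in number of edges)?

6

Distance 0: 11.
Distance 1: 1.
Distance 2: 7, 10.
Distance 3: 2.
Distance 4: 9.
Distance 5: 5.
Distance 6: 6 — contains 6.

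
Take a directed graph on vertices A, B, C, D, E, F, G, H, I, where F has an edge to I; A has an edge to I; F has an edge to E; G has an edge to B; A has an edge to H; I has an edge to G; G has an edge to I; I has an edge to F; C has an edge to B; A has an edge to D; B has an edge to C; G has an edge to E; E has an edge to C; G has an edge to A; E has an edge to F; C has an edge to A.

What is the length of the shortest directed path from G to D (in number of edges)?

2

Distance 0: G.
Distance 1: A, B, E, I.
Distance 2: C, D, F, H — contains D.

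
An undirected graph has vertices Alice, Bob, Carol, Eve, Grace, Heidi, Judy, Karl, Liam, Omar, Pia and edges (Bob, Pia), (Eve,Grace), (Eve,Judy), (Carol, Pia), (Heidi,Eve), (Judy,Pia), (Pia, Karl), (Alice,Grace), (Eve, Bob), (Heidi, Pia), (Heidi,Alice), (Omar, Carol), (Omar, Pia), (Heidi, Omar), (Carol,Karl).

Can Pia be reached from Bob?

Yes

Explore from Bob.
Distance 1: reach Eve, Pia.
Found Pia.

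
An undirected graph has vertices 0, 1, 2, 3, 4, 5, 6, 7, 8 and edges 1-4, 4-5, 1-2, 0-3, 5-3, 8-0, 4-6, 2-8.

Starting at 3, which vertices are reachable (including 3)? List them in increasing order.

0, 1, 2, 3, 4, 5, 6, 8

Start at 3.
Its neighbours: 0, 5.
Then their neighbours: 4, 8.
Then next layer: 1, 2, 6.
Nothing further is reachable.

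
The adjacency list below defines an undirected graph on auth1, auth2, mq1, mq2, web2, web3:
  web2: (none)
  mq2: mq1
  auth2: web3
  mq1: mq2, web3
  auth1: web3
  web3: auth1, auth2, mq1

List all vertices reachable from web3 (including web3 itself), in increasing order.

auth1, auth2, mq1, mq2, web3

Start at web3.
Its neighbours: auth1, auth2, mq1.
Then their neighbours: mq2.
Nothing further is reachable.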